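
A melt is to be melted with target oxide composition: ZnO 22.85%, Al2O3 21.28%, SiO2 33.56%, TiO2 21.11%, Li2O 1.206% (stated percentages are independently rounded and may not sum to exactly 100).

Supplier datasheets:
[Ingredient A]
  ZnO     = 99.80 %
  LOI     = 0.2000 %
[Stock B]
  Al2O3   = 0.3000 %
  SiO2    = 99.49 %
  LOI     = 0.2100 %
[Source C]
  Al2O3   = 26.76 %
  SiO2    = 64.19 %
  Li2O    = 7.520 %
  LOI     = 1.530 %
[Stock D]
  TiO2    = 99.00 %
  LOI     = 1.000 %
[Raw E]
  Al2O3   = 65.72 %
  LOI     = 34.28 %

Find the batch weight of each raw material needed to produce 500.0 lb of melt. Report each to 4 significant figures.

All internal work keeps full precision at every stage. Mid-chain values are rounded off to 4 significant figures wherever printed — every reported number receives exactly one rounding — derived quantities are computed in full float precision (the yield, net glass mass, the totals, five oxide percentages, LOI) using the weight values at 500.0 lb of glass as written in question or answer.
Target masses of each oxide per 500.0 lb melt:
  ZnO: 22.85% × 500.0 = 114.2 lb
  Al2O3: 21.28% × 500.0 = 106.4 lb
  SiO2: 33.56% × 500.0 = 167.8 lb
  TiO2: 21.11% × 500.0 = 105.6 lb
  Li2O: 1.206% × 500.0 = 6.030 lb
Oxide-by-oxide audit given the weights on record, at the basis given (oxide sums agree with the targets exact up to rounding of places):
  ZnO: 114.5·0.9980 = 114.3 lb (target 114.2 lb)
  Al2O3: 116.9·0.003000 + 80.19·0.2676 + 128.7·0.6572 = 106.4 lb (target 106.4 lb)
  SiO2: 116.9·0.9949 + 80.19·0.6419 = 167.8 lb (target 167.8 lb)
  TiO2: 106.6·0.9900 = 105.5 lb (target 105.6 lb)
  Li2O: 80.19·0.07520 = 6.030 lb (target 6.030 lb)
Glass-mass sanity pass: total charge less LOI = 500.0 lb (targets for the oxides total 500.0 lb; versus the stated basis of 500.0 lb — deltas are rounding alone).
Batch total: Σ batch = 546.9 lb; LOI removed, Σ of batch·LOI: 46.89 lb; yield, glass over the total, = 91.43%.

Batch per 500.0 lb melt:
  Ingredient A: 114.5 lb
  Stock B: 116.9 lb
  Source C: 80.19 lb
  Stock D: 106.6 lb
  Raw E: 128.7 lb
Total batch = 546.9 lb; LOI loss = 46.89 lb; yield = 91.43%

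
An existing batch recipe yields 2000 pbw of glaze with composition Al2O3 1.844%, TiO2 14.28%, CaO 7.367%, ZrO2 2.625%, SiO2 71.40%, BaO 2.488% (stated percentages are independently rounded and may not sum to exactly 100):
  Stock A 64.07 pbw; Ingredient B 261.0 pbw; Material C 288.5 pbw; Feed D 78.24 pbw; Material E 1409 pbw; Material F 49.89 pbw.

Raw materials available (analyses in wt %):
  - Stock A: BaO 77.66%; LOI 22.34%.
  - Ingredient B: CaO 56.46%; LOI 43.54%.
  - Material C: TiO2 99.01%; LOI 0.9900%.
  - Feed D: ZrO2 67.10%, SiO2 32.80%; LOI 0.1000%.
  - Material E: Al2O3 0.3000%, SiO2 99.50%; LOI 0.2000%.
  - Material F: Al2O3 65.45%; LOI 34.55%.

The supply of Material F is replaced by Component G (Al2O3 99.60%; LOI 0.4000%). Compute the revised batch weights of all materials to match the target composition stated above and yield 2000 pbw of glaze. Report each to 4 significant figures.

Revised batch per 2000 pbw glaze:
  Stock A: 64.07 pbw
  Ingredient B: 261.0 pbw
  Material C: 288.5 pbw
  Feed D: 78.24 pbw
  Material E: 1409 pbw
  Component G: 32.78 pbw
Total batch = 2134 pbw; LOI loss = 133.8 pbw

The working math keeps exact precision at each step — values along the way are printed, with 4-significant-digit rounding, across the worked steps. Each reported result takes a single rounding. The derived quantities, which include the totals, the six compositions, ignition loss, net glass mass, yield, are rebuilt in full float precision, as written in the problem or the answer, from the weighed amounts at 2000 pbw of glass.
Oxide-by-oxide targets in 2000 pbw glaze:
  Al2O3: 1.844% × 2000 = 36.88 pbw
  TiO2: 14.28% × 2000 = 285.6 pbw
  CaO: 7.367% × 2000 = 147.3 pbw
  ZrO2: 2.625% × 2000 = 52.50 pbw
  SiO2: 71.40% × 2000 = 1428 pbw
  BaO: 2.488% × 2000 = 49.76 pbw
A balance pass over the oxides, using the reported weights, versus the basis set out (delivered sums recover each target up to rounding of the answer):
  Al2O3: 1409·0.003000 + 32.78·0.9960 = 36.88 pbw (target 36.88 pbw)
  TiO2: 288.5·0.9901 = 285.6 pbw (target 285.6 pbw)
  CaO: 261.0·0.5646 = 147.4 pbw (target 147.3 pbw)
  ZrO2: 78.24·0.6710 = 52.50 pbw (target 52.50 pbw)
  SiO2: 78.24·0.3280 + 1409·0.9950 = 1428 pbw (target 1428 pbw)
  BaO: 64.07·0.7766 = 49.76 pbw (target 49.76 pbw)
Glass-mass bookkeeping: Σ batch − LOI loss = 2000 pbw (per-oxide target masses sum to 2000 pbw; with the basis standing at 2000 pbw — rounding explains the deltas).
Adding the batch up: Σ batch = 2134 pbw; loss to ignition Σ batch·LOI = 133.8 pbw; glass ÷ batch gives a yield of 93.73%.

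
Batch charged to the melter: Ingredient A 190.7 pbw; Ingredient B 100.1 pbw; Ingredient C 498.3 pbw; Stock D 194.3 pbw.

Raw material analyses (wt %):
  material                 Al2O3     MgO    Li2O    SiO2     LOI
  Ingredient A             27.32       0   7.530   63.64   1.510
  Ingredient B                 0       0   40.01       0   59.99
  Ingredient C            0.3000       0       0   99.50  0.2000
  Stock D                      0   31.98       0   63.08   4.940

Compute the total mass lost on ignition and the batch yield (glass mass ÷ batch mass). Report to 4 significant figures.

LOI loss = 73.52 pbw; glass = 909.9 pbw; yield = 92.52%

In-progress results appear (rounded to 4 significant digits) across the worked steps — the whole derivation maintains full precision in all steps; exactly one rounding goes into each reported number — the derived quantities, which include four oxide percentages, yield, ignition loss, totals, net glass mass, are carried at exact precision, as set out in either problem or answer, starting from the weights on 909.9 pbw of glass.
Material-by-material LOI:
  Ingredient A: 190.7 × 0.01510 = 2.880 pbw
  Ingredient B: 100.1 × 0.5999 = 60.05 pbw
  Ingredient C: 498.3 × 0.002000 = 0.9966 pbw
  Stock D: 194.3 × 0.04940 = 9.598 pbw
Total LOI = 73.52 pbw
Glass = batch − LOI = 983.4 − 73.52 = 909.9 pbw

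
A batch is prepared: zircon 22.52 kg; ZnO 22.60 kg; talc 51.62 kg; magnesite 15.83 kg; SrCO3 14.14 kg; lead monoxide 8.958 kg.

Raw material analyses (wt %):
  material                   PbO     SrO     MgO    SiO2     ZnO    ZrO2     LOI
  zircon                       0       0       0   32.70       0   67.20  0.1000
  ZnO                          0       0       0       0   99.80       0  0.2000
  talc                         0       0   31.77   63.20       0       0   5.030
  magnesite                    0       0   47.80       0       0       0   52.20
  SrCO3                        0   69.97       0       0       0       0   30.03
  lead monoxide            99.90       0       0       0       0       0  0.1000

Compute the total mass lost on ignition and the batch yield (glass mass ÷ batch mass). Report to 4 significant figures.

Every computation runs at full precision at every stage. Rounding to four significant figures extends to each mid-chain value as printed. Each reported figure is rounded exactly once — the derived quantities are rebuilt at exact precision (totals, glass mass, six oxide percentages, ignition loss, yield) from the weighed amounts per 120.5 kg of glass as they appear in either problem or answer.
Each material's LOI contribution:
  zircon: 22.52 × 0.001000 = 0.02252 kg
  ZnO: 22.60 × 0.002000 = 0.04520 kg
  talc: 51.62 × 0.05030 = 2.596 kg
  magnesite: 15.83 × 0.5220 = 8.263 kg
  SrCO3: 14.14 × 0.3003 = 4.246 kg
  lead monoxide: 8.958 × 0.001000 = 0.008958 kg
Total LOI = 15.18 kg
Glass = batch − LOI = 135.7 − 15.18 = 120.5 kg

LOI loss = 15.18 kg; glass = 120.5 kg; yield = 88.81%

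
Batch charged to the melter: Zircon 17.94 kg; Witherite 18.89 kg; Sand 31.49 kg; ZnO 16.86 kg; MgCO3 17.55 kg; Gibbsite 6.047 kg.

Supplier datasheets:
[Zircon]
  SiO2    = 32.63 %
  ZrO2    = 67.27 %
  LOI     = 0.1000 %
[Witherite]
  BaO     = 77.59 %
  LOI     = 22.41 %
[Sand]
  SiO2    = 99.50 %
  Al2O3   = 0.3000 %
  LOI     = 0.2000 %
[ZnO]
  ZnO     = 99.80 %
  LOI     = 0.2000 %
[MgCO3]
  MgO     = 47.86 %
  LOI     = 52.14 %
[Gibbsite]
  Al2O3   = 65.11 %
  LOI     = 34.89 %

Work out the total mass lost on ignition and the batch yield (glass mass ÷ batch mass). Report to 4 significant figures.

Values along the way are printed rounded to four significant figures between the steps — all internal work runs at full float precision end to end. Each reported figure undergoes a single rounding — all derived quantities are recomputed using the weight values on 93.17 kg of glass in exact precision (LOI, yield, net glass mass, totals, six oxide percentages), exactly as shown in either problem or answer.
Per-material ignition loss:
  Zircon: 17.94 × 0.001000 = 0.01794 kg
  Witherite: 18.89 × 0.2241 = 4.233 kg
  Sand: 31.49 × 0.002000 = 0.06298 kg
  ZnO: 16.86 × 0.002000 = 0.03372 kg
  MgCO3: 17.55 × 0.5214 = 9.151 kg
  Gibbsite: 6.047 × 0.3489 = 2.110 kg
Total LOI = 15.61 kg
Glass = batch − LOI = 108.8 − 15.61 = 93.17 kg

LOI loss = 15.61 kg; glass = 93.17 kg; yield = 85.65%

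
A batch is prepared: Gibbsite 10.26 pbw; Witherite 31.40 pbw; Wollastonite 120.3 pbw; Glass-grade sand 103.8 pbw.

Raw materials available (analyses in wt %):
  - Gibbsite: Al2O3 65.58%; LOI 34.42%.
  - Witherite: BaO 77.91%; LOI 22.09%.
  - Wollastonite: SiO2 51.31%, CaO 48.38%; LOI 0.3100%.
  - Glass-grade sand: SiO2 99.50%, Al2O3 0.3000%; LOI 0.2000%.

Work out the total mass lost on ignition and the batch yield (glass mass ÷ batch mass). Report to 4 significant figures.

LOI loss = 11.05 pbw; glass = 254.7 pbw; yield = 95.84%

Intermediates are printed rounded to 4 significant figures when written out. The working math runs at exact precision throughout. A single rounding finalizes each reported figure — all derived quantities, including ignition loss, yield, totals, the four compositions, glass mass, are rebuilt from the batch weights for 254.7 pbw of glass in full precision, precisely as stated by question or answer.
Loss on ignition, line by line:
  Gibbsite: 10.26 × 0.3442 = 3.531 pbw
  Witherite: 31.40 × 0.2209 = 6.936 pbw
  Wollastonite: 120.3 × 0.003100 = 0.3729 pbw
  Glass-grade sand: 103.8 × 0.002000 = 0.2076 pbw
Total LOI = 11.05 pbw
Glass = batch − LOI = 265.8 − 11.05 = 254.7 pbw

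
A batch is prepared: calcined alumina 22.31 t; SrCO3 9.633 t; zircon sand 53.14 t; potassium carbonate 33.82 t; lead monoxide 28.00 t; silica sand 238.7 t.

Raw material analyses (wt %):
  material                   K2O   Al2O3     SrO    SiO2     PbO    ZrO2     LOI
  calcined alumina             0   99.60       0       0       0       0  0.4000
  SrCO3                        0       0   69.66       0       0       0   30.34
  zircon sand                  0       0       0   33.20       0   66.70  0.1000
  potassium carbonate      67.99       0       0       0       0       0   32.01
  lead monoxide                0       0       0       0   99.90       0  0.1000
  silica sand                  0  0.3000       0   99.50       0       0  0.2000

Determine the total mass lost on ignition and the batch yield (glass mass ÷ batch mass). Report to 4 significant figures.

Mid-chain values are displayed (rounded to 4 significant digits) across the worked steps; each numeric step holds full float precision throughout; exactly one rounding is applied to each reported value; derived quantities, including LOI, the totals, glass mass, yield, six oxide percentages, are rebuilt using the weight values at 371.2 t of glass in full precision, as set out in either problem or answer.
LOI of each material in turn:
  calcined alumina: 22.31 × 0.004000 = 0.08924 t
  SrCO3: 9.633 × 0.3034 = 2.923 t
  zircon sand: 53.14 × 0.001000 = 0.05314 t
  potassium carbonate: 33.82 × 0.3201 = 10.83 t
  lead monoxide: 28.00 × 0.001000 = 0.02800 t
  silica sand: 238.7 × 0.002000 = 0.4774 t
Total LOI = 14.40 t
Glass = batch − LOI = 385.6 − 14.40 = 371.2 t

LOI loss = 14.40 t; glass = 371.2 t; yield = 96.27%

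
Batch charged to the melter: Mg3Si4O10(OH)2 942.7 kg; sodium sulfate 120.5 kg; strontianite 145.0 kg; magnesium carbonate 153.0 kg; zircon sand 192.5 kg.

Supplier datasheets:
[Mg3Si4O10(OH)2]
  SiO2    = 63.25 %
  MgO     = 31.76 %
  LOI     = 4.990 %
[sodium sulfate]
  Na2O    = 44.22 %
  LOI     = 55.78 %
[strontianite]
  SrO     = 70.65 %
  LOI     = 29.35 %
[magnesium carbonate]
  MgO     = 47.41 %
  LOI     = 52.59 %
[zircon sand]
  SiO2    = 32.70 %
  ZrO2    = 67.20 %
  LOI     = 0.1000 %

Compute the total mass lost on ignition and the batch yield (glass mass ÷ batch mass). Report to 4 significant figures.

LOI loss = 237.5 kg; glass = 1316 kg; yield = 84.72%

The intermediate values are printed, rounded to four significant figures, on the page. Exact precision is maintained throughout. A single rounding completes every reported figure. Derived quantities, including totals, yield, net glass mass, ignition loss, five oxide percentages, are rebuilt starting from the weights per 1316 kg of glass in full precision, as given in either problem or answer.
LOI of each material in turn:
  Mg3Si4O10(OH)2: 942.7 × 0.04990 = 47.04 kg
  sodium sulfate: 120.5 × 0.5578 = 67.21 kg
  strontianite: 145.0 × 0.2935 = 42.56 kg
  magnesium carbonate: 153.0 × 0.5259 = 80.46 kg
  zircon sand: 192.5 × 0.001000 = 0.1925 kg
Total LOI = 237.5 kg
Glass = batch − LOI = 1554 − 237.5 = 1316 kg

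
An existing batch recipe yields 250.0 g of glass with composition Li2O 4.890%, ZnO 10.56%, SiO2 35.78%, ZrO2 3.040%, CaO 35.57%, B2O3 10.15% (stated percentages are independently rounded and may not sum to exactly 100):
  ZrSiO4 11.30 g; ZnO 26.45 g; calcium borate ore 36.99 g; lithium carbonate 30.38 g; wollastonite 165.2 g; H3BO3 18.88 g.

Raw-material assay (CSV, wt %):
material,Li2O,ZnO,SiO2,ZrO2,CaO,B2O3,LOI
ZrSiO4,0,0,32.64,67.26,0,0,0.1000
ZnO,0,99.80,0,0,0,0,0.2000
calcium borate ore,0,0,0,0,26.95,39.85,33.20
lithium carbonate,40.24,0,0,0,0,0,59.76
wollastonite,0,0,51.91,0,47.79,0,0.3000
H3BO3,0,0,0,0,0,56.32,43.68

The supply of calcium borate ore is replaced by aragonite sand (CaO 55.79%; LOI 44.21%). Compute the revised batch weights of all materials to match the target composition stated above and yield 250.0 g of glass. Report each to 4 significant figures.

Working values are printed (rounded to 4 significant digits) in the working — each numeric step runs at full precision in every operation; exactly one rounding lands on every reported value; all derived quantities, which include net glass mass, LOI, totals, the yield, six oxide percentages, are re-derived in exact precision, precisely as stated by the problem or answer text, using the weight values at 250.0 g of glass.
Oxide-by-oxide targets in 250.0 g glass:
  Li2O: 4.890% × 250.0 = 12.22 g
  ZnO: 10.56% × 250.0 = 26.40 g
  SiO2: 35.78% × 250.0 = 89.45 g
  ZrO2: 3.040% × 250.0 = 7.600 g
  CaO: 35.57% × 250.0 = 88.92 g
  B2O3: 10.15% × 250.0 = 25.38 g
Per-oxide balance check working from each reported weight, relative to the basis at hand (oxide sums agree with the targets within answer rounding):
  Li2O: 30.38·0.4024 = 12.22 g (target 12.22 g)
  ZnO: 26.45·0.9980 = 26.40 g (target 26.40 g)
  SiO2: 11.30·0.3264 + 165.2·0.5191 = 89.44 g (target 89.45 g)
  ZrO2: 11.30·0.6726 = 7.600 g (target 7.600 g)
  CaO: 17.87·0.5579 + 165.2·0.4779 = 88.92 g (target 88.92 g)
  B2O3: 45.06·0.5632 = 25.38 g (target 25.38 g)
Consistency of the glass mass: net batch after ignition = 250.0 g (per-oxide target masses sum to 250.0 g; basis as stated: 250.0 g — rounding explains the deltas).
Batch total: Σ batch = 296.3 g; loss to ignition Σ batch·LOI = 46.30 g; glass ÷ batch gives a yield of 84.37%.

Revised batch per 250.0 g glass:
  ZrSiO4: 11.30 g
  ZnO: 26.45 g
  aragonite sand: 17.87 g
  lithium carbonate: 30.38 g
  wollastonite: 165.2 g
  H3BO3: 45.06 g
Total batch = 296.3 g; LOI loss = 46.30 g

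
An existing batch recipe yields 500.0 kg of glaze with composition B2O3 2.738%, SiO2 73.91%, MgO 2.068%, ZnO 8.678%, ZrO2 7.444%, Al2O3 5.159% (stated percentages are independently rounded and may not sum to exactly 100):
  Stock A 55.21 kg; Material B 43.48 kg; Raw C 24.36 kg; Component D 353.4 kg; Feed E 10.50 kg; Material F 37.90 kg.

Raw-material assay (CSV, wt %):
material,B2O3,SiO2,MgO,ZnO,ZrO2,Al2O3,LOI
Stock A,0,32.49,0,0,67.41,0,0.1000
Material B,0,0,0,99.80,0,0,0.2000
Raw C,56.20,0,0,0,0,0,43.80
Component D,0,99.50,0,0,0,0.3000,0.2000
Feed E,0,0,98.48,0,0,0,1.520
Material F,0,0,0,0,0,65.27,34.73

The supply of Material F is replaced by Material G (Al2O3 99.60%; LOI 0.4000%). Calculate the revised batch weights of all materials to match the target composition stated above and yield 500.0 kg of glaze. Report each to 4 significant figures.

Revised batch per 500.0 kg glaze:
  Stock A: 55.21 kg
  Material B: 43.48 kg
  Raw C: 24.36 kg
  Component D: 353.4 kg
  Feed E: 10.50 kg
  Material G: 24.83 kg
Total batch = 511.8 kg; LOI loss = 11.78 kg

All internal work carries full float precision from first step to last — in-progress results are printed rounded to 4 significant figures alongside each step; each reported result is rounded once only. Derived quantities are carried at full float precision (the yield, the totals, ignition loss, glass mass, six oxide percentages) from the weighed amounts on 500.0 kg of glass, exactly as printed in problem or answer.
Oxide mass targets, per 500.0 kg glaze:
  B2O3: 2.738% × 500.0 = 13.69 kg
  SiO2: 73.91% × 500.0 = 369.6 kg
  MgO: 2.068% × 500.0 = 10.34 kg
  ZnO: 8.678% × 500.0 = 43.39 kg
  ZrO2: 7.444% × 500.0 = 37.22 kg
  Al2O3: 5.159% × 500.0 = 25.80 kg
Checking each oxide sum with the batch weights as given, on the stated basis (summed amounts equal target values inside rounding margins):
  B2O3: 24.36·0.5620 = 13.69 kg (target 13.69 kg)
  SiO2: 55.21·0.3249 + 353.4·0.9950 = 369.6 kg (target 369.6 kg)
  MgO: 10.50·0.9848 = 10.34 kg (target 10.34 kg)
  ZnO: 43.48·0.9980 = 43.39 kg (target 43.39 kg)
  ZrO2: 55.21·0.6741 = 37.22 kg (target 37.22 kg)
  Al2O3: 353.4·0.003000 + 24.83·0.9960 = 25.79 kg (target 25.80 kg)
Glass-mass sanity pass: total charge less LOI = 500.0 kg (oxide target masses add up to 500.0 kg; with the basis standing at 500.0 kg — a pure rounding effect).
Batch total: Σ batch = 511.8 kg; Σ batch·LOI gives LOI loss = 11.78 kg; glass ÷ batch gives a yield of 97.70%.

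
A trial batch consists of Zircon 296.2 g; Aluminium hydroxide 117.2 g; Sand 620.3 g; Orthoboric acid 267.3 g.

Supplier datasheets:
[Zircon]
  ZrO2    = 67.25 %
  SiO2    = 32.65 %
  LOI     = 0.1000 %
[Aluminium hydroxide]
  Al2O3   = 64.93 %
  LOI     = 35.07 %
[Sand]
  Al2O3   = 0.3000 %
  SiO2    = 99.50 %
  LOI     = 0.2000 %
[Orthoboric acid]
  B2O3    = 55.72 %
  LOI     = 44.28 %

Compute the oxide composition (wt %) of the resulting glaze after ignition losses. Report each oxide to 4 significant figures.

The working math carries full float precision at every stage; values along the way appear (rounded to 4 significant digits) at each printed step; a single rounding completes each reported result. All derived quantities are rebuilt from the batch weights on 1140 g of glass in full precision (four oxide percentages, totals, LOI, the yield, net glass mass) as set out in the problem or answer text.
Oxide-by-oxide delivered mass:
  B2O3: 267.3·0.5572 = 148.9 g
  ZrO2: 296.2·0.6725 = 199.2 g
  Al2O3: 117.2·0.6493 + 620.3·0.003000 = 77.96 g
  SiO2: 296.2·0.3265 + 620.3·0.9950 = 713.9 g
LOI: 296.2·0.001000 + 117.2·0.3507 + 620.3·0.002000 + 267.3·0.4428 = 161.0 g
Glass = total batch minus LOI = 1301 − 161.0 = 1140 g (consistent with Σ oxide mass)
percent share: oxide ÷ glass, ×100

Glass mass = 1140 g (batch 1301 − LOI 161.0).
Composition: B2O3 13.06%, ZrO2 17.47%, Al2O3 6.838%, SiO2 62.62%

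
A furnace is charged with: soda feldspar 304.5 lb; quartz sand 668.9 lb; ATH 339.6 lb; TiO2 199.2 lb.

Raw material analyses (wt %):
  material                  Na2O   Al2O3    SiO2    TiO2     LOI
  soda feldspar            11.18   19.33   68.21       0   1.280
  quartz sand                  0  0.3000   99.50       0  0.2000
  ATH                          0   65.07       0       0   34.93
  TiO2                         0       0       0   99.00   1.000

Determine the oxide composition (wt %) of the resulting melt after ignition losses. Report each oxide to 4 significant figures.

All internal work keeps full precision throughout; in-progress results are printed rounded off to 4 significant digits across the worked steps; each reported result is rounded once only — all derived quantities, which include totals, the yield, ignition loss, net glass mass, the four compositions, are re-derived in full precision, exactly as shown in question or answer, from the batch weights at 1386 lb of glass.
Oxide masses out of the charge:
  Na2O: 304.5·0.1118 = 34.04 lb
  Al2O3: 304.5·0.1933 + 668.9·0.003000 + 339.6·0.6507 = 281.8 lb
  SiO2: 304.5·0.6821 + 668.9·0.9950 = 873.3 lb
  TiO2: 199.2·0.9900 = 197.2 lb
LOI: 304.5·0.01280 + 668.9·0.002000 + 339.6·0.3493 + 199.2·0.01000 = 125.8 lb
batch − LOI leaves glass = 1512 − 125.8 = 1386 lb (consistent with Σ oxide mass)
each wt % is 100 × oxide ÷ glass

Glass mass = 1386 lb (batch 1512 − LOI 125.8).
Composition: Na2O 2.456%, Al2O3 20.33%, SiO2 62.99%, TiO2 14.22%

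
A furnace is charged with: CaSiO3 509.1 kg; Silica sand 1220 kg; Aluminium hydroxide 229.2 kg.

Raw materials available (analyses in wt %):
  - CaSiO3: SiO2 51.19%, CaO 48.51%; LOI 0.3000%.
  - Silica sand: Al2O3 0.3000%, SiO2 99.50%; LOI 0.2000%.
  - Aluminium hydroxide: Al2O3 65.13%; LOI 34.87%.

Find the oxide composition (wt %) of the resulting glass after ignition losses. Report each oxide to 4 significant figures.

Glass mass = 1874 kg (batch 1958 − LOI 83.89).
Composition: Al2O3 8.159%, SiO2 78.67%, CaO 13.18%

Working values are printed rounded to 4 significant digits as written; each numeric step holds full precision from start to finish — each reported number is rounded a single time. Derived quantities, including LOI, yield, the three compositions, net glass mass, totals, are computed from the batch weights for 1874 kg of glass at exact precision, exactly as printed in the question or the answer.
Per-oxide mass from batch:
  Al2O3: 1220·0.003000 + 229.2·0.6513 = 152.9 kg
  SiO2: 509.1·0.5119 + 1220·0.9950 = 1475 kg
  CaO: 509.1·0.4851 = 247.0 kg
LOI: 509.1·0.003000 + 1220·0.002000 + 229.2·0.3487 = 83.89 kg
batch − LOI leaves glass = 1958 − 83.89 = 1874 kg (consistent with Σ oxide mass)
wt % = oxide mass / glass mass × 100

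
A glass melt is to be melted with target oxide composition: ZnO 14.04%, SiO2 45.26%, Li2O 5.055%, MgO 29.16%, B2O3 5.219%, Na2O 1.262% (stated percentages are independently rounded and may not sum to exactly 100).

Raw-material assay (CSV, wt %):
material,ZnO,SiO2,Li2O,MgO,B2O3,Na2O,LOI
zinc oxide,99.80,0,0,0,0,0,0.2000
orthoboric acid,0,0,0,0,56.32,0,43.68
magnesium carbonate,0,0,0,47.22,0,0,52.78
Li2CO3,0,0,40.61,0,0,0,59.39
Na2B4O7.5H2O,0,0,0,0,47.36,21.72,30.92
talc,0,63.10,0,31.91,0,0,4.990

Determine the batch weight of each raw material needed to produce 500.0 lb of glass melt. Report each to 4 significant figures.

Batch per 500.0 lb glass melt:
  zinc oxide: 70.34 lb
  orthoboric acid: 21.90 lb
  magnesium carbonate: 66.41 lb
  Li2CO3: 62.24 lb
  Na2B4O7.5H2O: 29.05 lb
  talc: 358.6 lb
Total batch = 608.5 lb; LOI loss = 108.6 lb; yield = 82.15%

All internal work carries exact precision from first step to last; mid-chain values are displayed rounded off to 4 significant digits alongside each step — every reported value is rounded only once; the derived quantities (the totals, ignition loss, the yield, the six compositions, net glass mass) are recomputed using the weight values on 500.0 lb of glass at full precision exactly as printed in problem or answer.
Oxide mass targets, per 500.0 lb glass melt:
  ZnO: 14.04% × 500.0 = 70.20 lb
  SiO2: 45.26% × 500.0 = 226.3 lb
  Li2O: 5.055% × 500.0 = 25.28 lb
  MgO: 29.16% × 500.0 = 145.8 lb
  B2O3: 5.219% × 500.0 = 26.10 lb
  Na2O: 1.262% × 500.0 = 6.310 lb
Verifying the oxide balance applying the batch weights above, versus the basis set out (delivered sums recover each target once rounding is allowed for):
  ZnO: 70.34·0.9980 = 70.20 lb (target 70.20 lb)
  SiO2: 358.6·0.6310 = 226.3 lb (target 226.3 lb)
  Li2O: 62.24·0.4061 = 25.28 lb (target 25.28 lb)
  MgO: 66.41·0.4722 + 358.6·0.3191 = 145.8 lb (target 145.8 lb)
  B2O3: 21.90·0.5632 + 29.05·0.4736 = 26.09 lb (target 26.10 lb)
  Na2O: 29.05·0.2172 = 6.310 lb (target 6.310 lb)
Glass-mass sanity pass: total batch − LOI = 499.9 lb (summing oxide targets gives 500.0 lb; basis as stated: 500.0 lb — any gap is answer rounding).
Adding the batch up: Σ batch = 608.5 lb; loss to ignition Σ batch·LOI = 108.6 lb; as yield: glass ÷ batch → 82.15%.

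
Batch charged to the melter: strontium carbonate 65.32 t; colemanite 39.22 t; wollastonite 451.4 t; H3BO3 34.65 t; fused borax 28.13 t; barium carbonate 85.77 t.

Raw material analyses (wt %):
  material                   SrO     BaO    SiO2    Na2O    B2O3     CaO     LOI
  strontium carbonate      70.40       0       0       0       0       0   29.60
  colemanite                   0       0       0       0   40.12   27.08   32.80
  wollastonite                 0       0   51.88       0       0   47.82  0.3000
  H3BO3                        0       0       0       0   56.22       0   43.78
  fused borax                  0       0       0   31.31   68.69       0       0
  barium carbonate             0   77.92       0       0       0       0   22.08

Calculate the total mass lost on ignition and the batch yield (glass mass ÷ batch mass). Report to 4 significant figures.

Intermediates appear (rounded to 4 significant figures) at each printed step — all arithmetic maintains full float precision at each step. Every reported result undergoes a single rounding. All derived quantities are re-derived using the weight values at 636.8 t of glass at full float precision (six oxide percentages, yield, ignition loss, glass mass, totals) exactly as shown in the problem or answer text.
LOI of each material in turn:
  strontium carbonate: 65.32 × 0.2960 = 19.33 t
  colemanite: 39.22 × 0.3280 = 12.86 t
  wollastonite: 451.4 × 0.003000 = 1.354 t
  H3BO3: 34.65 × 0.4378 = 15.17 t
  fused borax: 28.13 × 0 = 0 t
  barium carbonate: 85.77 × 0.2208 = 18.94 t
Total LOI = 67.66 t
Glass = batch − LOI = 704.5 − 67.66 = 636.8 t

LOI loss = 67.66 t; glass = 636.8 t; yield = 90.40%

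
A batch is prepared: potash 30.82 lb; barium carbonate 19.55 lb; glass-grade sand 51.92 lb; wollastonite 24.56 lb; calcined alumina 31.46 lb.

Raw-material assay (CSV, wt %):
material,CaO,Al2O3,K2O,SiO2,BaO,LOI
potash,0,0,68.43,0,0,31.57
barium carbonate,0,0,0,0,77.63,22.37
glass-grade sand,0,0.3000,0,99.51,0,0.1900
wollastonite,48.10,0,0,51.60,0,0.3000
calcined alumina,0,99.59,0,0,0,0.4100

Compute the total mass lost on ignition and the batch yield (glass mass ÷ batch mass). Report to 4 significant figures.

In-progress results are displayed (rounded to four significant figures) in the working. The whole derivation maintains exact precision end to end — every reported number receives exactly one rounding — all derived quantities, which include yield, ignition loss, five oxide percentages, the totals, glass mass, are computed in full float precision, as quoted within question or answer, from the weighed amounts on 143.9 lb of glass.
Loss on ignition, line by line:
  potash: 30.82 × 0.3157 = 9.730 lb
  barium carbonate: 19.55 × 0.2237 = 4.373 lb
  glass-grade sand: 51.92 × 0.001900 = 0.09865 lb
  wollastonite: 24.56 × 0.003000 = 0.07368 lb
  calcined alumina: 31.46 × 0.004100 = 0.1290 lb
Total LOI = 14.40 lb
Glass = batch − LOI = 158.3 − 14.40 = 143.9 lb

LOI loss = 14.40 lb; glass = 143.9 lb; yield = 90.90%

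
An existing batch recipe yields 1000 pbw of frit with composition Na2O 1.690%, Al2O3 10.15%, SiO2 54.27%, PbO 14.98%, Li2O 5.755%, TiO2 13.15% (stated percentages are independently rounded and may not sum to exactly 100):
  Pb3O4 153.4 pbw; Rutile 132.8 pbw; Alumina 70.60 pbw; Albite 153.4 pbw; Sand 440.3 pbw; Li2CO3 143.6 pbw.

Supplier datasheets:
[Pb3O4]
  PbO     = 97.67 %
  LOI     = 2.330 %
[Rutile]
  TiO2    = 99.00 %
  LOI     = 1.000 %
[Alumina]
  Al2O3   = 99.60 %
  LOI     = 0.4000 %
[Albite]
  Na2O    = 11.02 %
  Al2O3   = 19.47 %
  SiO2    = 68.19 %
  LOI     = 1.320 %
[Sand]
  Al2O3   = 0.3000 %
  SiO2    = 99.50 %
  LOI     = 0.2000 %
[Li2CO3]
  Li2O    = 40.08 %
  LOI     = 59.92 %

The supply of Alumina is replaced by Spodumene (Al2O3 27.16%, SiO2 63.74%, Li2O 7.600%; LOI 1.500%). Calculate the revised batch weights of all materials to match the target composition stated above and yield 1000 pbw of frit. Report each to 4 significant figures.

Mid-chain values are printed rounded to 4 significant figures within the worked lines. The working math carries full precision in all steps — a single rounding finalizes every reported result; the derived quantities are computed in full precision (the six compositions, the yield, glass mass, ignition loss, the totals) from the weighed amounts on 1000 pbw of glass precisely as stated by the problem or the answer.
Oxide-by-oxide targets in 1000 pbw frit:
  Na2O: 1.690% × 1000 = 16.90 pbw
  Al2O3: 10.15% × 1000 = 101.5 pbw
  SiO2: 54.27% × 1000 = 542.7 pbw
  PbO: 14.98% × 1000 = 149.8 pbw
  Li2O: 5.755% × 1000 = 57.55 pbw
  TiO2: 13.15% × 1000 = 131.5 pbw
Per-oxide balance check working from each reported weight, per the basis as stated (oxide sums agree with the targets once rounding is allowed for):
  Na2O: 153.4·0.1102 = 16.90 pbw (target 16.90 pbw)
  Al2O3: 260.8·0.2716 + 153.4·0.1947 + 273.3·0.003000 = 101.5 pbw (target 101.5 pbw)
  SiO2: 260.8·0.6374 + 153.4·0.6819 + 273.3·0.9950 = 542.8 pbw (target 542.7 pbw)
  PbO: 153.4·0.9767 = 149.8 pbw (target 149.8 pbw)
  Li2O: 260.8·0.07600 + 94.14·0.4008 = 57.55 pbw (target 57.55 pbw)
  TiO2: 132.8·0.9900 = 131.5 pbw (target 131.5 pbw)
Glass mass check: the batch minus its LOI: 1000 pbw (summing oxide targets gives 1000 pbw; with the basis standing at 1000 pbw — rounding explains the deltas).
Whole-batch sum: Σ batch = 1068 pbw; ignition loss, Σ(batch × LOI) = 67.79 pbw; yield: glass divided by total = 93.65%.

Revised batch per 1000 pbw frit:
  Pb3O4: 153.4 pbw
  Rutile: 132.8 pbw
  Spodumene: 260.8 pbw
  Albite: 153.4 pbw
  Sand: 273.3 pbw
  Li2CO3: 94.14 pbw
Total batch = 1068 pbw; LOI loss = 67.79 pbw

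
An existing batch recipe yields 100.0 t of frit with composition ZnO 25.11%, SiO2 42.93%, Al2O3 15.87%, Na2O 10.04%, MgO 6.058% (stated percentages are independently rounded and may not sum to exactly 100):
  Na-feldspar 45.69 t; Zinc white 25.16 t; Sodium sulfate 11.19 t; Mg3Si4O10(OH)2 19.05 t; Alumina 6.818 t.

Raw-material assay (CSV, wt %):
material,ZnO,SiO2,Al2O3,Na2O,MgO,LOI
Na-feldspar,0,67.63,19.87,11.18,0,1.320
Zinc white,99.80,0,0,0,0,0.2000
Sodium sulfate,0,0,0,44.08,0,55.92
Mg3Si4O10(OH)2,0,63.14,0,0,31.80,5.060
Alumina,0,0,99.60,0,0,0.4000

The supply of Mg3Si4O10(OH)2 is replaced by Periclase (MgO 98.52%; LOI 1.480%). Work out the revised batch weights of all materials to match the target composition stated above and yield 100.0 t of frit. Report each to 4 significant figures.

The working math runs at full float precision through every step — the intermediate values appear (rounded to four significant figures) across the worked steps. Every reported result is rounded a single time; the derived quantities, which include five oxide percentages, ignition loss, the yield, glass mass, the totals, are computed at exact precision, as given in the problem or the answer, using the weight values on 100.0 t of glass.
The oxide mass targets at 100.0 t frit:
  ZnO: 25.11% × 100.0 = 25.11 t
  SiO2: 42.93% × 100.0 = 42.93 t
  Al2O3: 15.87% × 100.0 = 15.87 t
  Na2O: 10.04% × 100.0 = 10.04 t
  MgO: 6.058% × 100.0 = 6.058 t
Balance tally, oxide-wise, per the reported batch figures, against the basis in use (summed amounts equal target values exact up to rounding of places):
  ZnO: 25.16·0.9980 = 25.11 t (target 25.11 t)
  SiO2: 63.48·0.6763 = 42.93 t (target 42.93 t)
  Al2O3: 63.48·0.1987 + 3.270·0.9960 = 15.87 t (target 15.87 t)
  Na2O: 63.48·0.1118 + 6.677·0.4408 = 10.04 t (target 10.04 t)
  MgO: 6.149·0.9852 = 6.058 t (target 6.058 t)
Glass-mass closure: total charge less LOI = 100.0 t (the targets, summed, come to 100.0 t; basis as stated: 100.0 t — any gap is answer rounding).
Adding the batch up: Σ batch = 104.7 t; loss to ignition Σ batch·LOI = 4.726 t; the yield ratio, glass ÷ batch: 95.49%.

Revised batch per 100.0 t frit:
  Na-feldspar: 63.48 t
  Zinc white: 25.16 t
  Sodium sulfate: 6.677 t
  Periclase: 6.149 t
  Alumina: 3.270 t
Total batch = 104.7 t; LOI loss = 4.726 t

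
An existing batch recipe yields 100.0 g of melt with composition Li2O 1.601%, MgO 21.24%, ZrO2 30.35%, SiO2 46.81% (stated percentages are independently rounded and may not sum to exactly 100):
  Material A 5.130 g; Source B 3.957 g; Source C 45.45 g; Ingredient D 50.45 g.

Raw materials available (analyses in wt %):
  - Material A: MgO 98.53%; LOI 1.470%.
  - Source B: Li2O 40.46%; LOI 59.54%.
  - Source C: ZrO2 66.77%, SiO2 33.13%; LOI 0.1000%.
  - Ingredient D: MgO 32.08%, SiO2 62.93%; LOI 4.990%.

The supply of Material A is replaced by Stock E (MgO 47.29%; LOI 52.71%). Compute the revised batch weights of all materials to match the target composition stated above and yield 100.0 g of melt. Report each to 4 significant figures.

Every computation carries full precision at every stage. Working values are shown (rounded to 4 significant digits) in the printout; exactly one rounding goes into every reported result — the derived quantities, which include glass mass, LOI, yield, totals, the four compositions, are re-derived in full float precision, precisely as stated by question or answer, from the weighed amounts per 100.0 g of glass.
Target masses of each oxide per 100.0 g melt:
  Li2O: 1.601% × 100.0 = 1.601 g
  MgO: 21.24% × 100.0 = 21.24 g
  ZrO2: 30.35% × 100.0 = 30.35 g
  SiO2: 46.81% × 100.0 = 46.81 g
Sums-versus-targets review on the weights just shown, versus the basis set out (summed amounts equal target values modulo rounding of the values):
  Li2O: 3.957·0.4046 = 1.601 g (target 1.601 g)
  MgO: 10.69·0.4729 + 50.45·0.3208 = 21.24 g (target 21.24 g)
  ZrO2: 45.45·0.6677 = 30.35 g (target 30.35 g)
  SiO2: 45.45·0.3313 + 50.45·0.6293 = 46.81 g (target 46.81 g)
Auditing the glass mass value: the batch minus its LOI: 99.99 g (per-oxide target masses sum to 100.0 g; against the stated basis, 100.0 g — differing by rounding only).
Adding the batch up: Σ batch = 110.5 g; ignition loss, Σ(batch × LOI) = 10.55 g; yield: glass divided by total = 90.45%.

Revised batch per 100.0 g melt:
  Stock E: 10.69 g
  Source B: 3.957 g
  Source C: 45.45 g
  Ingredient D: 50.45 g
Total batch = 110.5 g; LOI loss = 10.55 g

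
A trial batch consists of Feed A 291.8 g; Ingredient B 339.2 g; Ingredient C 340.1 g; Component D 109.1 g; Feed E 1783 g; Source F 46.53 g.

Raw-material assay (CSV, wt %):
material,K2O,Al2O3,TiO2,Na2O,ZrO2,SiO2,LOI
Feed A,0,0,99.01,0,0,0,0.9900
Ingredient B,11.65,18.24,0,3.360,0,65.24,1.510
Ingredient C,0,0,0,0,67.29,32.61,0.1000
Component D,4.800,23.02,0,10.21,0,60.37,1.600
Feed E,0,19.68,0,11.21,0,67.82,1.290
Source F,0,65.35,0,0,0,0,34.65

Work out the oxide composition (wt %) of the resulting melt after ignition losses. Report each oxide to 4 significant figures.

Glass mass = 2861 g (batch 2910 − LOI 49.22).
Composition: K2O 1.565%, Al2O3 16.37%, TiO2 10.10%, Na2O 7.775%, ZrO2 8.000%, SiO2 56.19%

Working values are shown, with 4-significant-figure rounding, alongside each step; each numeric step keeps full float precision through the solve — a single rounding completes each reported number; the derived quantities (yield, LOI, the six compositions, the totals, glass mass) are re-derived at full precision from the weighed amounts at 2861 g of glass, precisely as stated by problem or answer.
Mass of each oxide from the mix:
  K2O: 339.2·0.1165 + 109.1·0.04800 = 44.75 g
  Al2O3: 339.2·0.1824 + 109.1·0.2302 + 1783·0.1968 + 46.53·0.6535 = 468.3 g
  TiO2: 291.8·0.9901 = 288.9 g
  Na2O: 339.2·0.03360 + 109.1·0.1021 + 1783·0.1121 = 222.4 g
  ZrO2: 340.1·0.6729 = 228.9 g
  SiO2: 339.2·0.6524 + 340.1·0.3261 + 109.1·0.6037 + 1783·0.6782 = 1607 g
LOI: 291.8·0.009900 + 339.2·0.01510 + 340.1·0.001000 + 109.1·0.01600 + 1783·0.01290 + 46.53·0.3465 = 49.22 g
Glass = total batch minus LOI = 2910 − 49.22 = 2861 g (equal to the oxide-mass sum)
wt % = oxide mass / glass mass × 100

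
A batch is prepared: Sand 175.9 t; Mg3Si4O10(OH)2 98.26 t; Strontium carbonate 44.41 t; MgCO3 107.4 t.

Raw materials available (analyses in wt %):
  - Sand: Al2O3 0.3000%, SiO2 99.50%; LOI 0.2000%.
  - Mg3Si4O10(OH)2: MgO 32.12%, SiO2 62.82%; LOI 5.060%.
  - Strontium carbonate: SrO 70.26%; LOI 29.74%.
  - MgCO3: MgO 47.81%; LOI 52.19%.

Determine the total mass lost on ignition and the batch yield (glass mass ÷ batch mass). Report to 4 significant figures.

LOI loss = 74.58 t; glass = 351.4 t; yield = 82.49%

The intermediate values appear rounded off to 4 significant figures between the steps — all arithmetic maintains full precision at each step; every reported value undergoes a single rounding — all derived quantities, which include glass mass, ignition loss, the totals, the yield, four oxide percentages, are recomputed in exact precision, as set out in the problem or the answer, from the batch weights on 351.4 t of glass.
Per-material ignition loss:
  Sand: 175.9 × 0.002000 = 0.3518 t
  Mg3Si4O10(OH)2: 98.26 × 0.05060 = 4.972 t
  Strontium carbonate: 44.41 × 0.2974 = 13.21 t
  MgCO3: 107.4 × 0.5219 = 56.05 t
Total LOI = 74.58 t
Glass = batch − LOI = 426.0 − 74.58 = 351.4 t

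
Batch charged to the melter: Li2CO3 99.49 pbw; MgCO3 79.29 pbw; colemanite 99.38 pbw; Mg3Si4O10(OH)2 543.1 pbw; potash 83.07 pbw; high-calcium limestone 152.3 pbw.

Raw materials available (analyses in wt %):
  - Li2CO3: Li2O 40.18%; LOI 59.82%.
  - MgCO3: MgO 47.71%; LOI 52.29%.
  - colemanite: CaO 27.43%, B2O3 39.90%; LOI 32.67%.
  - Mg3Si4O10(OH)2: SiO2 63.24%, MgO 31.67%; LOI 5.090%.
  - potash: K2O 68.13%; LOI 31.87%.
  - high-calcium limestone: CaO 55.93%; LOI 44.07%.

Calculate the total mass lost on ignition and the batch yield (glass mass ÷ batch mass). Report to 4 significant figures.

LOI loss = 254.7 pbw; glass = 802.0 pbw; yield = 75.90%

Rounding to four significant digits governs every in-between result as printed — the working math maintains exact precision through the solve — a single rounding yields every reported result; derived quantities, which include the six compositions, glass mass, LOI, the totals, the yield, are computed in exact precision, exactly as shown in the problem or answer text, from the batch weights for 802.0 pbw of glass.
Each material's LOI contribution:
  Li2CO3: 99.49 × 0.5982 = 59.51 pbw
  MgCO3: 79.29 × 0.5229 = 41.46 pbw
  colemanite: 99.38 × 0.3267 = 32.47 pbw
  Mg3Si4O10(OH)2: 543.1 × 0.05090 = 27.64 pbw
  potash: 83.07 × 0.3187 = 26.47 pbw
  high-calcium limestone: 152.3 × 0.4407 = 67.12 pbw
Total LOI = 254.7 pbw
Glass = batch − LOI = 1057 − 254.7 = 802.0 pbw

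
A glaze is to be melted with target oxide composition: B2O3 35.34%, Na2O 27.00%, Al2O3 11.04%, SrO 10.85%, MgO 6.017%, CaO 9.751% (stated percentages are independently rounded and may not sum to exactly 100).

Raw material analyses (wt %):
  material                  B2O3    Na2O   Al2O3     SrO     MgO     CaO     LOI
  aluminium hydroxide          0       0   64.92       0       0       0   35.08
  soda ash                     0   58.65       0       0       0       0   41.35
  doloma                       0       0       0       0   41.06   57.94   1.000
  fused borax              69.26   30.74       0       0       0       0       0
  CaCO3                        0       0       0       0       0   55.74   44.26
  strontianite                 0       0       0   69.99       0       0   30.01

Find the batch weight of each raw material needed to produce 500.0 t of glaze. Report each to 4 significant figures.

Batch per 500.0 t glaze:
  aluminium hydroxide: 85.03 t
  soda ash: 96.46 t
  doloma: 73.27 t
  fused borax: 255.1 t
  CaCO3: 11.31 t
  strontianite: 77.51 t
Total batch = 598.7 t; LOI loss = 98.71 t; yield = 83.51%

The working math holds full precision in all steps; in-progress results appear rounded to 4 significant figures in the printout. Every reported value sees exactly one rounding. Derived quantities, including six oxide percentages, ignition loss, the totals, net glass mass, yield, are computed starting from the weights at 500.0 t of glass at full precision, exactly as shown in either problem or answer.
Target oxide masses per 500.0 t glaze:
  B2O3: 35.34% × 500.0 = 176.7 t
  Na2O: 27.00% × 500.0 = 135.0 t
  Al2O3: 11.04% × 500.0 = 55.20 t
  SrO: 10.85% × 500.0 = 54.25 t
  MgO: 6.017% × 500.0 = 30.08 t
  CaO: 9.751% × 500.0 = 48.76 t
Balance tally, oxide-wise, working from each reported weight, versus the basis set out (summed amounts equal target values up to rounding of the answer):
  B2O3: 255.1·0.6926 = 176.7 t (target 176.7 t)
  Na2O: 96.46·0.5865 + 255.1·0.3074 = 135.0 t (target 135.0 t)
  Al2O3: 85.03·0.6492 = 55.20 t (target 55.20 t)
  SrO: 77.51·0.6999 = 54.25 t (target 54.25 t)
  MgO: 73.27·0.4106 = 30.08 t (target 30.08 t)
  CaO: 73.27·0.5794 + 11.31·0.5574 = 48.76 t (target 48.76 t)
Consistency of the glass mass: the batch minus its LOI: 500.0 t (oxide target masses add up to 500.0 t; versus the stated basis of 500.0 t — any gap is answer rounding).
Whole-batch sum: Σ batch = 598.7 t; loss to ignition Σ batch·LOI = 98.71 t; yield: glass divided by total = 83.51%.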